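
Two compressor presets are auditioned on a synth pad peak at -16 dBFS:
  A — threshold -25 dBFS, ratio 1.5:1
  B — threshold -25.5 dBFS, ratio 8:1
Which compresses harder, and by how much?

A: 9 dB over, compressed to 6 dB over, so 3 dB of GR.
B: 9.5 dB over, compressed to 1.1875 dB over, so 8.3125 dB of GR.
B reduces 5.3125 dB more.

B, by 5.3125 dB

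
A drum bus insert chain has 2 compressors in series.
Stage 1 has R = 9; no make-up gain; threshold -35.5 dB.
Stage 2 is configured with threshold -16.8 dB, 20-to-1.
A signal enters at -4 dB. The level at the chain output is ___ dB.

-32 dB

Stage 1: 31.5 dB above -35.5 dB, reduced 9:1 to 3.5 dB above → -32 dB.
Stage 2: -32 dB is at or below the -16.8 dB threshold — no compression; output -32 dB.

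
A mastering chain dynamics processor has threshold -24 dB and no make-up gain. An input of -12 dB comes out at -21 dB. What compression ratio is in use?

Input overshoot = -12 − (-24) = 12 dB; output overshoot = -21 − (-24) = 3 dB.
Ratio = 12 / 3 = 4.

4:1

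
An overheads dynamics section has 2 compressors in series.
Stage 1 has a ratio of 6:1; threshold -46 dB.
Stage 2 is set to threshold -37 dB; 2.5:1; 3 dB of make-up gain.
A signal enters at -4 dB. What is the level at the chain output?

-36 dB

Stage 1: -4 dB is 42 dB over -46 dB; at 6:1 that becomes 7 dB over, giving -39 dB.
Stage 2: below threshold (-39 ≤ -37); passes unchanged; make-up brings it to -36 dB.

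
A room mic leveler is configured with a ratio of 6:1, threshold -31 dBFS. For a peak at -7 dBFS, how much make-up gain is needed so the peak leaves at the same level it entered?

20 dB

Without make-up, output = threshold + overshoot/6 = -31 + 4 = -27 dBFS.
Gap to target: 20 dB.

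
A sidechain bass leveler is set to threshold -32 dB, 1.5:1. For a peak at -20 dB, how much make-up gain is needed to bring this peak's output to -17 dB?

Without make-up, output = threshold + overshoot/1.5 = -32 + 8 = -24 dB.
Gap to target: 7 dB.

7 dB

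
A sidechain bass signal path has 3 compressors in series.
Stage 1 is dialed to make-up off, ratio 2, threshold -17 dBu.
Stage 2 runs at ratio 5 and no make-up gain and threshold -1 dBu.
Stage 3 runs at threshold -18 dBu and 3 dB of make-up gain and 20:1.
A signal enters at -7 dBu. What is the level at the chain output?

Stage 1: 10 dB above -17 dBu, reduced 2:1 to 5 dB above → -12 dBu.
Stage 2: -12 dBu is at or below the -1 dBu threshold — no compression; output -12 dBu.
Stage 3: 6 dB above -18 dBu, reduced 20:1 to 0.3 dB above → -17.7 dBu; +3 dB make-up → -14.7 dBu.

-14.7 dBu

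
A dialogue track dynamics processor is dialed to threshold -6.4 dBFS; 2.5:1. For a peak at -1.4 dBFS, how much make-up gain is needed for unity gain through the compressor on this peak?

3 dB

The peak compresses to -6.4 + 5/2.5 = -4.4 dBFS.
To reach -1.4 dBFS requires -1.4 − (-4.4) = 3 dB of make-up.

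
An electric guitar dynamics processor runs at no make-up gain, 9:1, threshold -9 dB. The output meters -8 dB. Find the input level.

0 dB

The compressed level sits -8 − (-9) = 1 dB over threshold.
Input overshoot = R × output overshoot = 9 dB → input = -9 + 9 = 0 dB.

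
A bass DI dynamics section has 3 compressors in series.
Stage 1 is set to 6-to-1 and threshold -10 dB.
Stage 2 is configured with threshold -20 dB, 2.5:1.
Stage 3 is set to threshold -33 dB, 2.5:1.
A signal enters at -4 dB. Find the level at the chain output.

-26.04 dB

Stage 1: overshoot 6 dB → 6/6 = 1 dB → -9 dB.
Stage 2: overshoot 11 dB → 11/2.5 = 4.4 dB → -15.6 dB.
Stage 3: overshoot 17.4 dB → 17.4/2.5 = 6.96 dB → -26.04 dB.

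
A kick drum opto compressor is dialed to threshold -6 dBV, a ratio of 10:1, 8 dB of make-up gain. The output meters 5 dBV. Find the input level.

24 dBV

Stripping the +8 dB make-up gives -3 dBV at the gain stage.
Post-compression overshoot = -3 − (-6) = 3 dB.
Before 10:1 compression the overshoot was 3 × 10 = 30 dB, so input = -6 + 30 = 24 dBV.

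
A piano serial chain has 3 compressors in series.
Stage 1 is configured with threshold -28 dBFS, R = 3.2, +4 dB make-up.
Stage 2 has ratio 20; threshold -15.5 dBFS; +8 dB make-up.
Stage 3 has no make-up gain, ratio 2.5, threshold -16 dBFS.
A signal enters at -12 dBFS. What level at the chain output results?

-14 dBFS

Stage 1: -12 dBFS is 16 dB over -28 dBFS; at 3.2:1 that becomes 5 dB over, giving -23 dBFS; +4 dB make-up → -19 dBFS.
Stage 2: -19 dBFS ≤ -15.5 dBFS, so stage 2 doesn't engage; make-up brings it to -11 dBFS.
Stage 3: overshoot 5 dB → 5/2.5 = 2 dB → -14 dBFS.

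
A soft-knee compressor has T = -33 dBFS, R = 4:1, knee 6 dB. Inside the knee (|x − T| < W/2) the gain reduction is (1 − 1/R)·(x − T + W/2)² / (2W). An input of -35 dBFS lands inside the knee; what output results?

-35.0625 dBFS

x − T + W/2 = -35 − (-33) + 3 = 1.
GR = (1 − 1/4) × 1² / 12 = 0.75 × 1 / 12 = 0.0625 dB.
Output = -35 − 0.0625 = -35.0625 dBFS.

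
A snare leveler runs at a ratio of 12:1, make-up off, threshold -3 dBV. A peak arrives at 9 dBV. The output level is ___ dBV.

Overshoot: 9 − (-3) = 12 dB.
At 12:1 the overshoot is divided by 12, leaving 1 dB above threshold.
So the level is -3 + 1 = -2 dBV.

-2 dBV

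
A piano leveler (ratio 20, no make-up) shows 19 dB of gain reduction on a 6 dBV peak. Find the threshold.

Let T be the threshold. Output overshoot = (input overshoot)/R, so -13 − T = (6 − T)/20.
20·(-13 − T) = 6 − T → 19·T = -260 − 6 = -266.
T = -266/19 = -14 dBV.

-14 dBV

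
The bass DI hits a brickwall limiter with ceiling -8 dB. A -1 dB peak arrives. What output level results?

-8 dB

At ∞:1, everything above -8 dB is held at the ceiling.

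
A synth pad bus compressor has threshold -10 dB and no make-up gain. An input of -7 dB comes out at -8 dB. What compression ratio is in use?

Input overshoot = -7 − (-10) = 3 dB; output overshoot = -8 − (-10) = 2 dB.
Ratio = 3 / 2 = 1.5.

1.5:1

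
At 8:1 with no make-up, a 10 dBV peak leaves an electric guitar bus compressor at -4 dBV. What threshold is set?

Input is 16 dB above T (since output overshoot × R = input overshoot: (-4 − T)·8 = 10 − T gives T = -6 dBV).
Check: -6 + (10 − (-6))/8 = -6 + 2 = -4 dBV. ✓

-6 dBV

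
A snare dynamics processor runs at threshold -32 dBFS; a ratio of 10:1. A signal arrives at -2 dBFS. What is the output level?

The input is 30 dB above the -32 dBFS threshold.
The 30 dB excess becomes 3 dB after 10:1 reduction.
Output = -32 + 3 = -29 dBFS.

-29 dBFS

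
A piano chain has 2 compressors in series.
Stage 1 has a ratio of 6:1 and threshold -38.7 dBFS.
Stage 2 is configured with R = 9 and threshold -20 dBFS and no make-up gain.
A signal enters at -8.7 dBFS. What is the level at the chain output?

Stage 1: 30 dB above -38.7 dBFS, reduced 6:1 to 5 dB above → -33.7 dBFS.
Stage 2: -33.7 dBFS is at or below the -20 dBFS threshold — no compression; output -33.7 dBFS.

-33.7 dBFS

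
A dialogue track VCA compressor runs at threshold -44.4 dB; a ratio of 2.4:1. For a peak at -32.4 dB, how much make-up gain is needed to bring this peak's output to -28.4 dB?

11 dB

The peak compresses to -44.4 + 12/2.4 = -39.4 dB.
To reach -28.4 dB requires -28.4 − (-39.4) = 11 dB of make-up.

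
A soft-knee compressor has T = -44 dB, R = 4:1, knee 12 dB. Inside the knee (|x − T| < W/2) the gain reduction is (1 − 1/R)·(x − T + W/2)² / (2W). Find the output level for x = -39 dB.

-42.78125 dB

x − T + W/2 = -39 − (-44) + 6 = 11.
GR = (1 − 1/4) × 11² / 24 = 0.75 × 121 / 24 = 3.78125 dB.
Output = -39 − 3.78125 = -42.78125 dB.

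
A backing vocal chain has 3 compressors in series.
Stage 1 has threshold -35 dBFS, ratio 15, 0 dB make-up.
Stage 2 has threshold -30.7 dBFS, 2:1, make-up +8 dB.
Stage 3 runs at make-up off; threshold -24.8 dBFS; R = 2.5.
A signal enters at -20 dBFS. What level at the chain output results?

Stage 1: overshoot 15 dB → 15/15 = 1 dB → -34 dBFS.
Stage 2: below threshold (-34 ≤ -30.7); passes unchanged; make-up brings it to -26 dBFS.
Stage 3: below threshold (-26 ≤ -24.8); passes unchanged; output -26 dBFS.

-26 dBFS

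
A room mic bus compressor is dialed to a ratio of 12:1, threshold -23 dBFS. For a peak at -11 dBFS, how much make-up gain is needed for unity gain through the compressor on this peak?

11 dB

Overshoot 12 dB → 12/12 = 1 dB after compression, so the compressed level is -23 + 1 = -22 dBFS.
Make-up = target − compressed = -11 − (-22) = 11 dB.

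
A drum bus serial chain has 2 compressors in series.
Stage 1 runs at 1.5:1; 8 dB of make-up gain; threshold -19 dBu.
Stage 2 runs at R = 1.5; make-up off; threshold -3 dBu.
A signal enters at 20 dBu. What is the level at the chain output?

9 dBu

Stage 1: 39 dB above -19 dBu, reduced 1.5:1 to 26 dB above → 7 dBu; +8 dB make-up → 15 dBu.
Stage 2: overshoot 18 dB → 18/1.5 = 12 dB → 9 dBu.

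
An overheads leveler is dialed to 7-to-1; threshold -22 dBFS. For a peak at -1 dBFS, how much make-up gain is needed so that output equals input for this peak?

18 dB

Without make-up, output = threshold + overshoot/7 = -22 + 3 = -19 dBFS.
Gap to target: 18 dB.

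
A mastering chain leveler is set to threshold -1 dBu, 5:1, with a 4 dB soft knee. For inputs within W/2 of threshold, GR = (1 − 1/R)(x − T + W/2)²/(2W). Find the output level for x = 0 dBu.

x − T + W/2 = 0 − (-1) + 2 = 3.
GR = (1 − 1/5) × 3² / 8 = 0.8 × 9 / 8 = 0.9 dB.
Output = 0 − 0.9 = -0.9 dBu.

-0.9 dBu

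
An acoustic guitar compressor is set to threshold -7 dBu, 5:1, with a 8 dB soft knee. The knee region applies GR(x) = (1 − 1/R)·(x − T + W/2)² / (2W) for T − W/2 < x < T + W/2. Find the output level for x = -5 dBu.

-6.8 dBu

x − T + W/2 = -5 − (-7) + 4 = 6.
GR = (1 − 1/5) × 6² / 16 = 0.8 × 36 / 16 = 1.8 dB.
Output = -5 − 1.8 = -6.8 dBu.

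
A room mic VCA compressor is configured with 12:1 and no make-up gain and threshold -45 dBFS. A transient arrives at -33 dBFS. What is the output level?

The input is 12 dB above the -45 dBFS threshold.
The 12 dB excess becomes 1 dB after 12:1 reduction.
So the level is -45 + 1 = -44 dBFS.

-44 dBFS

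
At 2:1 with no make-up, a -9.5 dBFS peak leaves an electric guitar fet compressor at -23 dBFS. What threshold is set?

-36.5 dBFS

Input is 27 dB above T (since output overshoot × R = input overshoot: (-23 − T)·2 = -9.5 − T gives T = -36.5 dBFS).
Check: -36.5 + (-9.5 − (-36.5))/2 = -36.5 + 13.5 = -23 dBFS. ✓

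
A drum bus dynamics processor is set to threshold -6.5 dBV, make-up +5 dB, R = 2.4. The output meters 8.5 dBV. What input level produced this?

Remove make-up: 8.5 − 5 = 3.5 dBV.
Post-compression overshoot = 3.5 − (-6.5) = 10 dB.
Before 2.4:1 compression the overshoot was 10 × 2.4 = 24 dB, so input = -6.5 + 24 = 17.5 dBV.

17.5 dBV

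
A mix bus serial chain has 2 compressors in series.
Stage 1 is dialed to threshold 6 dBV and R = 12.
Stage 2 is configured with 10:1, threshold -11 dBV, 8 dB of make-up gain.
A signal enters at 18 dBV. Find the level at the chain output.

Stage 1: 12 dB above 6 dBV, reduced 12:1 to 1 dB above → 7 dBV.
Stage 2: overshoot 18 dB → 18/10 = 1.8 dB → -9.2 dBV; +8 dB make-up → -1.2 dBV.

-1.2 dBV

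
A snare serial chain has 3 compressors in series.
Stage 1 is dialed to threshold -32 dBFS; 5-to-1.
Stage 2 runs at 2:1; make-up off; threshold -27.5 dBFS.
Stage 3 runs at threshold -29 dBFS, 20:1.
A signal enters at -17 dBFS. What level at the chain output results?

Stage 1: -17 dBFS is 15 dB over -32 dBFS; at 5:1 that becomes 3 dB over, giving -29 dBFS.
Stage 2: below threshold (-29 ≤ -27.5); passes unchanged; output -29 dBFS.
Stage 3: -29 dBFS is at or below the -29 dBFS threshold — no compression; output -29 dBFS.

-29 dBFS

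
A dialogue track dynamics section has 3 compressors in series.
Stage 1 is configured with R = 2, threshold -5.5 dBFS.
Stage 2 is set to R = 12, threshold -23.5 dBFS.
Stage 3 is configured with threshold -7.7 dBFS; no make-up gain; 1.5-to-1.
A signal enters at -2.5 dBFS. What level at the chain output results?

Stage 1: overshoot 3 dB → 3/2 = 1.5 dB → -4 dBFS.
Stage 2: -4 dBFS is 19.5 dB over -23.5 dBFS; at 12:1 that becomes 1.625 dB over, giving -21.875 dBFS.
Stage 3: -21.875 dBFS is at or below the -7.7 dBFS threshold — no compression; output -21.875 dBFS.

-21.875 dBFS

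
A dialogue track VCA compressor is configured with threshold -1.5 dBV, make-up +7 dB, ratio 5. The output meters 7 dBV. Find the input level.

Before make-up, the level was 7 − 7 = 0 dBV.
That's 1.5 dB above the -1.5 dBV threshold.
Before 5:1 compression the overshoot was 1.5 × 5 = 7.5 dB, so input = -1.5 + 7.5 = 6 dBV.

6 dBV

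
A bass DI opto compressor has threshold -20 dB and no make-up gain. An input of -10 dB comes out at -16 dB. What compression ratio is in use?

2.5:1

Input overshoot = -10 − (-20) = 10 dB; output overshoot = -16 − (-20) = 4 dB.
Ratio = 10 / 4 = 2.5.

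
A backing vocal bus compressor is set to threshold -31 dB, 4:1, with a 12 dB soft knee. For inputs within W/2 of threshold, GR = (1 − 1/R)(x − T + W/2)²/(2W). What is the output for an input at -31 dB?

x − T + W/2 = -31 − (-31) + 6 = 6.
GR = (1 − 1/4) × 6² / 24 = 0.75 × 36 / 24 = 1.125 dB.
Output = -31 − 1.125 = -32.125 dB.

-32.125 dB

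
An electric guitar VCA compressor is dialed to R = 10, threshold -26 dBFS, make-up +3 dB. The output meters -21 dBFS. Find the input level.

Remove make-up: -21 − 3 = -24 dBFS.
The compressed level sits -24 − (-26) = 2 dB over threshold.
Undo the ratio: input overshoot = 2 × 10 = 20 dB, giving input = -6 dBFS.

-6 dBFS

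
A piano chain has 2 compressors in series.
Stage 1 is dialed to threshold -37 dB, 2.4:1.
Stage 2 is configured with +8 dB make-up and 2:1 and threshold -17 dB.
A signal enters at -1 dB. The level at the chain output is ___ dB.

-14 dB

Stage 1: overshoot 36 dB → 36/2.4 = 15 dB → -22 dB.
Stage 2: below threshold (-22 ≤ -17); passes unchanged; make-up brings it to -14 dB.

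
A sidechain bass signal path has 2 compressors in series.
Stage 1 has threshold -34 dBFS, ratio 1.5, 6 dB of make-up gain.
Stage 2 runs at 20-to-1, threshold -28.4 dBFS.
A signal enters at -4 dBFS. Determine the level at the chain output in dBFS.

Stage 1: 30 dB above -34 dBFS, reduced 1.5:1 to 20 dB above → -14 dBFS; +6 dB make-up → -8 dBFS.
Stage 2: overshoot 20.4 dB → 20.4/20 = 1.02 dB → -27.38 dBFS.

-27.38 dBFS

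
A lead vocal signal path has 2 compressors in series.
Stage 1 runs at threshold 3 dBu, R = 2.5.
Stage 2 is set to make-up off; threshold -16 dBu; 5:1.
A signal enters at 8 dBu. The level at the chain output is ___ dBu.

-11.8 dBu

Stage 1: 5 dB above 3 dBu, reduced 2.5:1 to 2 dB above → 5 dBu.
Stage 2: 21 dB above -16 dBu, reduced 5:1 to 4.2 dB above → -11.8 dBu.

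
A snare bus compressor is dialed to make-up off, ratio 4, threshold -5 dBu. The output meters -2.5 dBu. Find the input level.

The compressed level sits -2.5 − (-5) = 2.5 dB over threshold.
Undo the ratio: input overshoot = 2.5 × 4 = 10 dB, giving input = 5 dBu.

5 dBu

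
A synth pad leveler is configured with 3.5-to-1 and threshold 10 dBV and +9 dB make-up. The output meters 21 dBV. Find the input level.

Before make-up, the level was 21 − 9 = 12 dBV.
Post-compression overshoot = 12 − 10 = 2 dB.
Before 3.5:1 compression the overshoot was 2 × 3.5 = 7 dB, so input = 10 + 7 = 17 dBV.

17 dBV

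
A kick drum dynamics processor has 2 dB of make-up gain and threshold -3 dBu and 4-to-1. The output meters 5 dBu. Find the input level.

21 dBu

Stripping the +2 dB make-up gives 3 dBu at the gain stage.
Post-compression overshoot = 3 − (-3) = 6 dB.
Undo the ratio: input overshoot = 6 × 4 = 24 dB, giving input = 21 dBu.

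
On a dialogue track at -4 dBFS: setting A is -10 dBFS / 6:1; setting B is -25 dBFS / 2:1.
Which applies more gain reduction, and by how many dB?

A: 6 dB over, compressed to 1 dB over, so 5 dB of GR.
B: 21 dB over, compressed to 10.5 dB over, so 10.5 dB of GR.
Difference: 5.5 dB in favour of B.

B, by 5.5 dB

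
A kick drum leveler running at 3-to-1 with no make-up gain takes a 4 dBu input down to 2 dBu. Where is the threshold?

1 dBu

Gain reduction = 4 − 2 = 2 dB; output overshoot = GR / (R − 1) = 2 / 2 = 1 dB.
Threshold = output − output overshoot = 2 − 1 = 1 dBu.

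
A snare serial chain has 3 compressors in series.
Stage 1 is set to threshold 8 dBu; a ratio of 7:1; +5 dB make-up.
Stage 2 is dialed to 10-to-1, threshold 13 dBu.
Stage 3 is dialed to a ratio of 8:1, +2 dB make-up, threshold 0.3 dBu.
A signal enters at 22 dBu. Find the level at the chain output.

3.9125 dBu

Stage 1: overshoot 14 dB → 14/7 = 2 dB → 10 dBu; +5 dB make-up → 15 dBu.
Stage 2: 15 dBu is 2 dB over 13 dBu; at 10:1 that becomes 0.2 dB over, giving 13.2 dBu.
Stage 3: 13.2 dBu is 12.9 dB over 0.3 dBu; at 8:1 that becomes 1.6125 dB over, giving 1.9125 dBu; +2 dB make-up → 3.9125 dBu.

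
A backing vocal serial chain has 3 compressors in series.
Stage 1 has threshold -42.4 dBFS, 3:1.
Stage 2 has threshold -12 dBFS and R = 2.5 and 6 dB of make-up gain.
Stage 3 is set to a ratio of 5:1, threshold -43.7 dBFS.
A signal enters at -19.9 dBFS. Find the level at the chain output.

-40.74 dBFS

Stage 1: 22.5 dB above -42.4 dBFS, reduced 3:1 to 7.5 dB above → -34.9 dBFS.
Stage 2: -34.9 dBFS is at or below the -12 dBFS threshold — no compression; make-up brings it to -28.9 dBFS.
Stage 3: overshoot 14.8 dB → 14.8/5 = 2.96 dB → -40.74 dBFS.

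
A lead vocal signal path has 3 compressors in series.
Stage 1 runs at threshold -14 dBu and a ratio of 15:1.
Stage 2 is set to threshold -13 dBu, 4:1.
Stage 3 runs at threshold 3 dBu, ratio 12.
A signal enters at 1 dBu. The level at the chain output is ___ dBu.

Stage 1: overshoot 15 dB → 15/15 = 1 dB → -13 dBu.
Stage 2: -13 dBu is at or below the -13 dBu threshold — no compression; output -13 dBu.
Stage 3: -13 dBu is at or below the 3 dBu threshold — no compression; output -13 dBu.

-13 dBu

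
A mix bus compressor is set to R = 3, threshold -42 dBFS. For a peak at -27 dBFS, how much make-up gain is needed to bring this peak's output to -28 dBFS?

The peak compresses to -42 + 15/3 = -37 dBFS.
To reach -28 dBFS requires -28 − (-37) = 9 dB of make-up.

9 dB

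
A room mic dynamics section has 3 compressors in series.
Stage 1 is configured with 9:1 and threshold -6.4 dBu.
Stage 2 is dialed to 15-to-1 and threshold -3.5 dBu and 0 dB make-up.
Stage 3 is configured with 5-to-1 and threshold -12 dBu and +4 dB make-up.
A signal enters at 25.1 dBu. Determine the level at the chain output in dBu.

-6.292 dBu

Stage 1: overshoot 31.5 dB → 31.5/9 = 3.5 dB → -2.9 dBu.
Stage 2: 0.6 dB above -3.5 dBu, reduced 15:1 to 0.04 dB above → -3.46 dBu.
Stage 3: 8.54 dB above -12 dBu, reduced 5:1 to 1.708 dB above → -10.292 dBu; +4 dB make-up → -6.292 dBu.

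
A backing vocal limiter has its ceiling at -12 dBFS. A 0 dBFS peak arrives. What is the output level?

-12 dBFS

At ∞:1, everything above -12 dBFS is held at the ceiling.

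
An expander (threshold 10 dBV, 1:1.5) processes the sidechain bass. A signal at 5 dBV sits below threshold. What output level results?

The input is 5 dB below the 10 dBV threshold.
A 1:1.5 expander multiplies undershoot by 1.5: 5 × 1.5 = 7.5 dB below threshold.
Output = 10 − 7.5 = 2.5 dBV.

2.5 dBV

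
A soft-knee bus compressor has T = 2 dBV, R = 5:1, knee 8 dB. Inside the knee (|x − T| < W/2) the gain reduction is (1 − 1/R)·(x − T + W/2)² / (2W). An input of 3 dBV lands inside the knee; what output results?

x − T + W/2 = 3 − 2 + 4 = 5.
GR = (1 − 1/5) × 5² / 16 = 0.8 × 25 / 16 = 1.25 dB.
Output = 3 − 1.25 = 1.75 dBV.

1.75 dBV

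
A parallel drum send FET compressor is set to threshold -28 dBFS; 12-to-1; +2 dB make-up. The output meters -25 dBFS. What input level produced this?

Stripping the +2 dB make-up gives -27 dBFS at the gain stage.
The compressed level sits -27 − (-28) = 1 dB over threshold.
Input overshoot = R × output overshoot = 12 dB → input = -28 + 12 = -16 dBFS.

-16 dBFS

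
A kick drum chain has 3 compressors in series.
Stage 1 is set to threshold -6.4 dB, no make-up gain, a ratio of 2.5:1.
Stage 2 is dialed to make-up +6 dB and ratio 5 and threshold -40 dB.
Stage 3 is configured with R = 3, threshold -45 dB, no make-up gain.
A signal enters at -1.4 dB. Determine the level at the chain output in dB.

Stage 1: -1.4 dB is 5 dB over -6.4 dB; at 2.5:1 that becomes 2 dB over, giving -4.4 dB.
Stage 2: -4.4 dB is 35.6 dB over -40 dB; at 5:1 that becomes 7.12 dB over, giving -32.88 dB; +6 dB make-up → -26.88 dB.
Stage 3: 18.12 dB above -45 dB, reduced 3:1 to 6.04 dB above → -38.96 dB.

-38.96 dB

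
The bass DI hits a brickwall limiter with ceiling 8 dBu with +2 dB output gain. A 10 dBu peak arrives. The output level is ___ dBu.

At ∞:1, everything above 8 dBu is held at the ceiling.
Output gain then adds 2 dB: 8 + 2 = 10 dBu.

10 dBu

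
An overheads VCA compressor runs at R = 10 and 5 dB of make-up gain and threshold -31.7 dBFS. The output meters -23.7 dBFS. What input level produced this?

-1.7 dBFS

Before make-up, the level was -23.7 − 5 = -28.7 dBFS.
Post-compression overshoot = -28.7 − (-31.7) = 3 dB.
Input overshoot = R × output overshoot = 30 dB → input = -31.7 + 30 = -1.7 dBFS.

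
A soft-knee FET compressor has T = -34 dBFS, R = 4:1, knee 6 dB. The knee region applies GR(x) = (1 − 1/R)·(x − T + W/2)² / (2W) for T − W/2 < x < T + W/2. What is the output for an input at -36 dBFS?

-36.0625 dBFS

x − T + W/2 = -36 − (-34) + 3 = 1.
GR = (1 − 1/4) × 1² / 12 = 0.75 × 1 / 12 = 0.0625 dB.
Output = -36 − 0.0625 = -36.0625 dBFS.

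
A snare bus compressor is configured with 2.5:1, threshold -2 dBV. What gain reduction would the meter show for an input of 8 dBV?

6 dB

The signal is 10 dB above threshold.
After 2.5:1 compression the overshoot becomes 10/2.5 = 4 dB.
So the signal is attenuated by 10 − 4 = 6 dB.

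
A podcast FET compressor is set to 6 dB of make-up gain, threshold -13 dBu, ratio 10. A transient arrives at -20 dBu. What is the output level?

-20 dBu is 7 dB below the -13 dBu threshold, so no gain reduction is applied.
Make-up gain adds 6 dB: -20 + 6 = -14 dBu.

-14 dBu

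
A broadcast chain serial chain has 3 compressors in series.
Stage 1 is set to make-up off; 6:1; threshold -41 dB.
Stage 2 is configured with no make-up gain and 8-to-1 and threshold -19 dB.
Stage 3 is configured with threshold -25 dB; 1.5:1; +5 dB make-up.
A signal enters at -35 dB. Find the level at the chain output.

-35 dB

Stage 1: overshoot 6 dB → 6/6 = 1 dB → -40 dB.
Stage 2: -40 dB ≤ -19 dB, so stage 2 doesn't engage; output -40 dB.
Stage 3: -40 dB ≤ -25 dB, so stage 3 doesn't engage; make-up brings it to -35 dB.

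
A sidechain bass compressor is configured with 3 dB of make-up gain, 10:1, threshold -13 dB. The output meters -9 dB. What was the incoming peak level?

Before make-up, the level was -9 − 3 = -12 dB.
The compressed level sits -12 − (-13) = 1 dB over threshold.
Input overshoot = R × output overshoot = 10 dB → input = -13 + 10 = -3 dB.

-3 dB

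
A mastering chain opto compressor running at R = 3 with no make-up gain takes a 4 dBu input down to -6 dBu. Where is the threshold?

Input is 15 dB above T (since output overshoot × R = input overshoot: (-6 − T)·3 = 4 − T gives T = -11 dBu).
Check: -11 + (4 − (-11))/3 = -11 + 5 = -6 dBu. ✓

-11 dBu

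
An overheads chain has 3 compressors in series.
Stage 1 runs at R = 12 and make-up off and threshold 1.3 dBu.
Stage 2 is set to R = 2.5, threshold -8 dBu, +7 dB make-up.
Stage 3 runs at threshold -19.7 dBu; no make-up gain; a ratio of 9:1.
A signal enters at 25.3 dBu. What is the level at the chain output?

-17.12 dBu

Stage 1: 24 dB above 1.3 dBu, reduced 12:1 to 2 dB above → 3.3 dBu.
Stage 2: 11.3 dB above -8 dBu, reduced 2.5:1 to 4.52 dB above → -3.48 dBu; +7 dB make-up → 3.52 dBu.
Stage 3: overshoot 23.22 dB → 23.22/9 = 2.58 dB → -17.12 dBu.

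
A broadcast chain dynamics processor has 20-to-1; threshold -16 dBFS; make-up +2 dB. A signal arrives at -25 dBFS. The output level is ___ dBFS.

-23 dBFS

-25 dBFS is 9 dB below the -16 dBFS threshold, so no gain reduction is applied.
Make-up gain adds 2 dB: -25 + 2 = -23 dBFS.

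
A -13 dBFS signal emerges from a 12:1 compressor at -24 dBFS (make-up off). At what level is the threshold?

-25 dBFS

Gain reduction = -13 − (-24) = 11 dB; output overshoot = GR / (R − 1) = 11 / 11 = 1 dB.
Threshold = output − output overshoot = -24 − 1 = -25 dBFS.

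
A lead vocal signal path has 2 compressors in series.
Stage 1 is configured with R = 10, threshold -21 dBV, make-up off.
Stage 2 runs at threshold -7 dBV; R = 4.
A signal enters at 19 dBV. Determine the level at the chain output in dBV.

-17 dBV

Stage 1: 19 dBV is 40 dB over -21 dBV; at 10:1 that becomes 4 dB over, giving -17 dBV.
Stage 2: -17 dBV ≤ -7 dBV, so stage 2 doesn't engage; output -17 dBV.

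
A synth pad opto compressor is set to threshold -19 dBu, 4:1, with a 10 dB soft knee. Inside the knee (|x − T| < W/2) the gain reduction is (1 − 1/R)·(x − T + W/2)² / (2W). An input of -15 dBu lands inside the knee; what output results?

-18.0375 dBu

x − T + W/2 = -15 − (-19) + 5 = 9.
GR = (1 − 1/4) × 9² / 20 = 0.75 × 81 / 20 = 3.0375 dB.
Output = -15 − 3.0375 = -18.0375 dBu.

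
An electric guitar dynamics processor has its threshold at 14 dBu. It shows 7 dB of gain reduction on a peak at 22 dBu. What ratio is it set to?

Input overshoot = 22 − 14 = 8 dB.
Output overshoot = 8 − 7 = 1 dB.
Ratio = input overshoot / output overshoot = 8 / 1 = 8.

8:1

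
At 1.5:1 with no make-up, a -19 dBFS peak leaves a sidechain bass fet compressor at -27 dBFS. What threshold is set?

-43 dBFS

Input is 24 dB above T (since output overshoot × R = input overshoot: (-27 − T)·1.5 = -19 − T gives T = -43 dBFS).
Check: -43 + (-19 − (-43))/1.5 = -43 + 16 = -27 dBFS. ✓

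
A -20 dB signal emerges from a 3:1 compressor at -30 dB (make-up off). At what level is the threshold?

Let T be the threshold. Output overshoot = (input overshoot)/R, so -30 − T = (-20 − T)/3.
3·(-30 − T) = -20 − T → 2·T = -90 − (-20) = -70.
T = -70/2 = -35 dB.

-35 dB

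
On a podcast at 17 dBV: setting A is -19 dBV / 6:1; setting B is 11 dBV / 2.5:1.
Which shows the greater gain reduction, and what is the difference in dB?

A: GR = 36 − 36/6 = 30 dB.
B: GR = 6 − 6/2.5 = 3.6 dB.
A applies 26.4 dB more gain reduction.

A, by 26.4 dB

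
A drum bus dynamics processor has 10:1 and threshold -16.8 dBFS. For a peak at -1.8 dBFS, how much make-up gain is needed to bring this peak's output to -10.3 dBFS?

Without make-up, output = threshold + overshoot/10 = -16.8 + 1.5 = -15.3 dBFS.
Gap to target: 5 dB.

5 dB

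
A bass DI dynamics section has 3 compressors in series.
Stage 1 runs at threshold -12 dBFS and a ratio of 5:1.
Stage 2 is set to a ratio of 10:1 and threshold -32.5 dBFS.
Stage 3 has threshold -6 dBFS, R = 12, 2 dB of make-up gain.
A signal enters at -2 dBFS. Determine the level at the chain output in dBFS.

-28.25 dBFS

Stage 1: overshoot 10 dB → 10/5 = 2 dB → -10 dBFS.
Stage 2: -10 dBFS is 22.5 dB over -32.5 dBFS; at 10:1 that becomes 2.25 dB over, giving -30.25 dBFS.
Stage 3: below threshold (-30.25 ≤ -6); passes unchanged; make-up brings it to -28.25 dBFS.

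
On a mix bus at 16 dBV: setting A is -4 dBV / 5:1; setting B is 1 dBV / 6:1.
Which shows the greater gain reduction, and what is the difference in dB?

A: overshoot 20 dB → output overshoot 4 dB → GR 16 dB.
B: overshoot 15 dB → output overshoot 2.5 dB → GR 12.5 dB.
Difference: 3.5 dB in favour of A.

A, by 3.5 dB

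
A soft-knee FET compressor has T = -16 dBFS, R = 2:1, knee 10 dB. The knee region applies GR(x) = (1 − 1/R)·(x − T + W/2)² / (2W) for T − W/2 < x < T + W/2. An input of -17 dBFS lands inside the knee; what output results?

-17.4 dBFS

x − T + W/2 = -17 − (-16) + 5 = 4.
GR = (1 − 1/2) × 4² / 20 = 0.5 × 16 / 20 = 0.4 dB.
Output = -17 − 0.4 = -17.4 dBFS.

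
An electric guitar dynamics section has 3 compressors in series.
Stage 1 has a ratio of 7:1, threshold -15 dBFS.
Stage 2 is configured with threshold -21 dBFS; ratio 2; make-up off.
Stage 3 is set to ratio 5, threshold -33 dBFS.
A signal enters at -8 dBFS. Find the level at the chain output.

Stage 1: overshoot 7 dB → 7/7 = 1 dB → -14 dBFS.
Stage 2: overshoot 7 dB → 7/2 = 3.5 dB → -17.5 dBFS.
Stage 3: -17.5 dBFS is 15.5 dB over -33 dBFS; at 5:1 that becomes 3.1 dB over, giving -29.9 dBFS.

-29.9 dBFS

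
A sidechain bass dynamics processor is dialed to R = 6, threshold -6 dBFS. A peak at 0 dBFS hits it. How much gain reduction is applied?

5 dB

0 dBFS exceeds the threshold by 6 dB.
A 6:1 ratio leaves 1 dB of that excess.
So the signal is attenuated by 6 − 1 = 5 dB.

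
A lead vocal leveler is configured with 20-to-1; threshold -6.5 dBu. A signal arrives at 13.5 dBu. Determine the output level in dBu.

The input is 20 dB above the -6.5 dBu threshold.
At 20:1 the overshoot is divided by 20, leaving 1 dB above threshold.
That puts the output at -5.5 dBu.

-5.5 dBu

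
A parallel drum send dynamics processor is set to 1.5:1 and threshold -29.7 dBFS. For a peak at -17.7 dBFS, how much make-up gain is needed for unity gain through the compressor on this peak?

Without make-up, output = threshold + overshoot/1.5 = -29.7 + 8 = -21.7 dBFS.
Gap to target: 4 dB.

4 dB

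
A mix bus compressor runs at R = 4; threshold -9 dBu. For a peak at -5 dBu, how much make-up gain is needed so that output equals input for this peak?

3 dB

Without make-up, output = threshold + overshoot/4 = -9 + 1 = -8 dBu.
Gap to target: 3 dB.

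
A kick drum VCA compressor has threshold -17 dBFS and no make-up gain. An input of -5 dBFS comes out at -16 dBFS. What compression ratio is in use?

Input overshoot = -5 − (-17) = 12 dB; output overshoot = -16 − (-17) = 1 dB.
Ratio = 12 / 1 = 12.

12:1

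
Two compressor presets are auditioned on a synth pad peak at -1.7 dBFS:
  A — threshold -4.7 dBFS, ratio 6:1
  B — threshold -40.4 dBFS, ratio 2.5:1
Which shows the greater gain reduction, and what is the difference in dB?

A: GR = 3 − 3/6 = 2.5 dB.
B: GR = 38.7 − 38.7/2.5 = 23.22 dB.
B applies 20.72 dB more gain reduction.

B, by 20.72 dB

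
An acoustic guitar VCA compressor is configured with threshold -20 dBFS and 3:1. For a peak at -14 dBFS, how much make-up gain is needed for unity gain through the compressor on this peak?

Without make-up, output = threshold + overshoot/3 = -20 + 2 = -18 dBFS.
Gap to target: 4 dB.

4 dB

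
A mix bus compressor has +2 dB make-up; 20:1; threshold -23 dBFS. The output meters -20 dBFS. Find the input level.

-3 dBFS

Before make-up, the level was -20 − 2 = -22 dBFS.
That's 1 dB above the -23 dBFS threshold.
Before 20:1 compression the overshoot was 1 × 20 = 20 dB, so input = -23 + 20 = -3 dBFS.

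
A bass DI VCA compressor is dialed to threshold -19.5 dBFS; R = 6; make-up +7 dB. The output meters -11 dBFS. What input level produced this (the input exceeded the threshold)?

Remove make-up: -11 − 7 = -18 dBFS.
The compressed level sits -18 − (-19.5) = 1.5 dB over threshold.
Before 6:1 compression the overshoot was 1.5 × 6 = 9 dB, so input = -19.5 + 9 = -10.5 dBFS.

-10.5 dBFS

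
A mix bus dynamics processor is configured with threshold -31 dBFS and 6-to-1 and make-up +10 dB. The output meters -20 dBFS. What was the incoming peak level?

Before make-up, the level was -20 − 10 = -30 dBFS.
The compressed level sits -30 − (-31) = 1 dB over threshold.
Input overshoot = R × output overshoot = 6 dB → input = -31 + 6 = -25 dBFS.

-25 dBFS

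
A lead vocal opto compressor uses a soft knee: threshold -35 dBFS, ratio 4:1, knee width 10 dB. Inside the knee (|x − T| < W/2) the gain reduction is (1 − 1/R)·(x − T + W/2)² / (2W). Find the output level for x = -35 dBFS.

-35.9375 dBFS

x − T + W/2 = -35 − (-35) + 5 = 5.
GR = (1 − 1/4) × 5² / 20 = 0.75 × 25 / 20 = 0.9375 dB.
Output = -35 − 0.9375 = -35.9375 dBFS.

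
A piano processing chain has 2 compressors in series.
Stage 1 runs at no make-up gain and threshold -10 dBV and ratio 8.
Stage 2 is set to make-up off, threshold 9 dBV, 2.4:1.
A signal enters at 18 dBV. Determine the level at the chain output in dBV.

Stage 1: 28 dB above -10 dBV, reduced 8:1 to 3.5 dB above → -6.5 dBV.
Stage 2: -6.5 dBV ≤ 9 dBV, so stage 2 doesn't engage; output -6.5 dBV.

-6.5 dBV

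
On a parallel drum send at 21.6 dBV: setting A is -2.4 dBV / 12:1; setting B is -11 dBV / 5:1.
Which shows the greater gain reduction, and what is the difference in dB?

B, by 4.08 dB

A: 24 dB over, compressed to 2 dB over, so 22 dB of GR.
B: 32.6 dB over, compressed to 6.52 dB over, so 26.08 dB of GR.
B reduces 4.08 dB more.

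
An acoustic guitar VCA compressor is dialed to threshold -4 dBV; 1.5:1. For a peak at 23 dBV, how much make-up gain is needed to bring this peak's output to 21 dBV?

7 dB

Without make-up, output = threshold + overshoot/1.5 = -4 + 18 = 14 dBV.
Gap to target: 7 dB.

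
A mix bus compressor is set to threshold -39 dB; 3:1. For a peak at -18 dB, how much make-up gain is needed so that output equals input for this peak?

14 dB

The peak compresses to -39 + 21/3 = -32 dB.
To reach -18 dB requires -18 − (-32) = 14 dB of make-up.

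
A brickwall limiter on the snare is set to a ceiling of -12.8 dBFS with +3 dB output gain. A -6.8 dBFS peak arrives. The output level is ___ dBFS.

The limiter clamps the peak to its -12.8 dBFS ceiling.
Output gain then adds 3 dB: -12.8 + 3 = -9.8 dBFS.

-9.8 dBFS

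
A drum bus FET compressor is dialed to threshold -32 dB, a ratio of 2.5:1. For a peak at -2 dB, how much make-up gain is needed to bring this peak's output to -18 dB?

2 dB

Without make-up, output = threshold + overshoot/2.5 = -32 + 12 = -20 dB.
Gap to target: 2 dB.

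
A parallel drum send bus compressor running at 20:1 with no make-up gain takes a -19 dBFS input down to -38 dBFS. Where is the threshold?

Input is 20 dB above T (since output overshoot × R = input overshoot: (-38 − T)·20 = -19 − T gives T = -39 dBFS).
Check: -39 + (-19 − (-39))/20 = -39 + 1 = -38 dBFS. ✓

-39 dBFS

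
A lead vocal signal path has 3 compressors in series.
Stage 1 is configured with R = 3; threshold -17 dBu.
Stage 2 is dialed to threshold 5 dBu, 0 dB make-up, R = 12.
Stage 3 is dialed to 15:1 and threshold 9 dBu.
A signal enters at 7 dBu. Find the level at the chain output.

-9 dBu

Stage 1: 24 dB above -17 dBu, reduced 3:1 to 8 dB above → -9 dBu.
Stage 2: below threshold (-9 ≤ 5); passes unchanged; output -9 dBu.
Stage 3: -9 dBu ≤ 9 dBu, so stage 3 doesn't engage; output -9 dBu.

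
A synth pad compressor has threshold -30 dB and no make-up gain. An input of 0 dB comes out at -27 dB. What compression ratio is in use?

10:1

Input overshoot = 0 − (-30) = 30 dB; output overshoot = -27 − (-30) = 3 dB.
Ratio = 30 / 3 = 10.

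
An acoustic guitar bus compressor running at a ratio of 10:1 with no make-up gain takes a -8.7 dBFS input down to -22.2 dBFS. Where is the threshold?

-23.7 dBFS

Input is 15 dB above T (since output overshoot × R = input overshoot: (-22.2 − T)·10 = -8.7 − T gives T = -23.7 dBFS).
Check: -23.7 + (-8.7 − (-23.7))/10 = -23.7 + 1.5 = -22.2 dBFS. ✓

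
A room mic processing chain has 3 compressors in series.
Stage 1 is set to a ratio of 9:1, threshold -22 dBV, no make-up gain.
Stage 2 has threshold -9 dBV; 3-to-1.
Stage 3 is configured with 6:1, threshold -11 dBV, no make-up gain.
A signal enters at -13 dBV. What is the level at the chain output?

Stage 1: 9 dB above -22 dBV, reduced 9:1 to 1 dB above → -21 dBV.
Stage 2: below threshold (-21 ≤ -9); passes unchanged; output -21 dBV.
Stage 3: below threshold (-21 ≤ -11); passes unchanged; output -21 dBV.

-21 dBV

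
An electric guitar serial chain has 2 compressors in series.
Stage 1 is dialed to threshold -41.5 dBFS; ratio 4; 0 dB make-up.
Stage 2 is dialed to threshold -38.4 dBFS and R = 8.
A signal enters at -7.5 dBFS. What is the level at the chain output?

-37.725 dBFS

Stage 1: 34 dB above -41.5 dBFS, reduced 4:1 to 8.5 dB above → -33 dBFS.
Stage 2: -33 dBFS is 5.4 dB over -38.4 dBFS; at 8:1 that becomes 0.675 dB over, giving -37.725 dBFS.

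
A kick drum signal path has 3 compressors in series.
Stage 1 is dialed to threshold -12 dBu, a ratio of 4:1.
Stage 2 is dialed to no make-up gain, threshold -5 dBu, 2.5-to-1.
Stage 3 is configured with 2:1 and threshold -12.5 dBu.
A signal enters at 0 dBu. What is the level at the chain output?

-10.75 dBu

Stage 1: 12 dB above -12 dBu, reduced 4:1 to 3 dB above → -9 dBu.
Stage 2: below threshold (-9 ≤ -5); passes unchanged; output -9 dBu.
Stage 3: 3.5 dB above -12.5 dBu, reduced 2:1 to 1.75 dB above → -10.75 dBu.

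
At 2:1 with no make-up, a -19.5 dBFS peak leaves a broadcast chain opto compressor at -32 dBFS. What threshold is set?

Let T be the threshold. Output overshoot = (input overshoot)/R, so -32 − T = (-19.5 − T)/2.
2·(-32 − T) = -19.5 − T → 1·T = -64 − (-19.5) = -44.5.
T = -44.5/1 = -44.5 dBFS.

-44.5 dBFS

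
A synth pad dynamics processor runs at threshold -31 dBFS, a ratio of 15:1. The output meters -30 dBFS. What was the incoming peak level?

-16 dBFS

That's 1 dB above the -31 dBFS threshold.
Undo the ratio: input overshoot = 1 × 15 = 15 dB, giving input = -16 dBFS.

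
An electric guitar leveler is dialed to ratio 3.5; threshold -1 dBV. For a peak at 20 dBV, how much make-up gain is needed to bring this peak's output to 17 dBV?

The peak compresses to -1 + 21/3.5 = 5 dBV.
To reach 17 dBV requires 17 − 5 = 12 dB of make-up.

12 dB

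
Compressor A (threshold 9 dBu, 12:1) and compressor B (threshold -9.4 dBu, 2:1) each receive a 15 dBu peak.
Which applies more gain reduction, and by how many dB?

A: GR = 6 − 6/12 = 5.5 dB.
B: GR = 24.4 − 24.4/2 = 12.2 dB.
B reduces 6.7 dB more.

B, by 6.7 dB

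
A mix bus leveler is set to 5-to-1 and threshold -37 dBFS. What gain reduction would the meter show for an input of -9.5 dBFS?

Overshoot = -9.5 − (-37) = 27.5 dB.
A 5:1 ratio leaves 5.5 dB of that excess.
GR = overshoot in − overshoot out = 27.5 − 5.5 = 22 dB.

22 dB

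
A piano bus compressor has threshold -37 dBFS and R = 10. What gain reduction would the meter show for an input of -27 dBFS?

-27 dBFS exceeds the threshold by 10 dB.
At 10:1, output sits 10/10 = 1 dB above threshold.
Gain reduction = 10 − 1 = 9 dB.

9 dB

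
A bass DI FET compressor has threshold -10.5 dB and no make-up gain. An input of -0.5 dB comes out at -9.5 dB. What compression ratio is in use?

10:1

Input overshoot = -0.5 − (-10.5) = 10 dB; output overshoot = -9.5 − (-10.5) = 1 dB.
Ratio = 10 / 1 = 10.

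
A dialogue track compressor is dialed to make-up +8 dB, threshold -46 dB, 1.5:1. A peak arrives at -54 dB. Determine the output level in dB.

-46 dB

-54 dB is 8 dB below the -46 dB threshold, so no gain reduction is applied.
Make-up gain adds 8 dB: -54 + 8 = -46 dB.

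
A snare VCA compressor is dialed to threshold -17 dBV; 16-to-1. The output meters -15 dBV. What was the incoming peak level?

The compressed level sits -15 − (-17) = 2 dB over threshold.
Undo the ratio: input overshoot = 2 × 16 = 32 dB, giving input = 15 dBV.

15 dBV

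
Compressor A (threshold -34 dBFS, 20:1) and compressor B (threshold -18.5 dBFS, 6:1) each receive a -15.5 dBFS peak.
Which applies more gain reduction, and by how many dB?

A, by 15.075 dB

A: 18.5 dB over, compressed to 0.925 dB over, so 17.575 dB of GR.
B: 3 dB over, compressed to 0.5 dB over, so 2.5 dB of GR.
Difference: 15.075 dB in favour of A.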